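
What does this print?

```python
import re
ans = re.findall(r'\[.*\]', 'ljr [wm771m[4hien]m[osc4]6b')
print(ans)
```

['[wm771m[4hien]m[osc4]']

`findall` yields the raw match text (1 of them) because the pattern has no groups.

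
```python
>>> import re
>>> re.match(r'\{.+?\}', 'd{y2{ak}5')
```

`re.match` only tries the pattern at the start of the string.
Here the string doesn't start with a match, so the call returns None.

None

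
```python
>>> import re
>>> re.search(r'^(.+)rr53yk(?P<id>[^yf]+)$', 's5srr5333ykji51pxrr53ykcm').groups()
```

The match spans [0:25] → 's5srr5333ykji51pxrr53ykcm'.
Captured: group 1 = 's5srr5333ykji51px', group 2 = 'cm'.

('s5srr5333ykji51px', 'cm')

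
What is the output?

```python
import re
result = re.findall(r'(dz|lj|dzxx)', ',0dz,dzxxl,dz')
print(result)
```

['dz', 'dz', 'dz']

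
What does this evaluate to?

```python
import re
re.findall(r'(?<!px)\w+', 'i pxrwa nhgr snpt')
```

['i', 'pxrwa', 'nhgr', 'snpt']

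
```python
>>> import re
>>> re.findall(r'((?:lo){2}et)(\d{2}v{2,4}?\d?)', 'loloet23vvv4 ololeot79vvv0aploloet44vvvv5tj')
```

Because the quantifier is non-greedy, it stops expanding at the earliest point where the rest of the pattern can succeed.
With 2 capturing groups, `findall` returns a 2-tuple per match.

[('loloet', '23vv'), ('loloet', '44vv')]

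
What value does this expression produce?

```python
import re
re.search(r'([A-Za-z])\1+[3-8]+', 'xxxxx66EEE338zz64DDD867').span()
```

(0, 7)

`\1` is not a pattern — it's the concrete string captured by group 1, re-applied verbatim.
The match spans [0:7] → 'xxxxx66'.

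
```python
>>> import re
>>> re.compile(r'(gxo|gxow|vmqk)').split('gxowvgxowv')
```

['', 'gxo', 'wv', 'gxo', 'wv']

Alternation isn't longest-match — the leftmost alternative that fits at this position is chosen.
Matches to split on: at [0:3] → 'gxo'; at [5:8] → 'gxo'.
`re.split` interleaves the captured-group text with the surrounding fragments.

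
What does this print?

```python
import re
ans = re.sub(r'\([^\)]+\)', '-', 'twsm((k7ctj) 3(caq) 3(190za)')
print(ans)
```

Every occurrence is swapped for '-'.

twsm- 3- 3-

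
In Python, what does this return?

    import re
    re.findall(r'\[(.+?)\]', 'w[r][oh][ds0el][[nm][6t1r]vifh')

The `?` after the quantifier makes it lazy — it takes as little as possible before letting the rest of the pattern try.
One capturing group, so `findall` returns just the captured substring from each match — 5 in all.

['r', 'oh', 'ds0el', '[nm', '6t1r']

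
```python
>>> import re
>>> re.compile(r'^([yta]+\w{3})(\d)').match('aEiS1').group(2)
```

'1'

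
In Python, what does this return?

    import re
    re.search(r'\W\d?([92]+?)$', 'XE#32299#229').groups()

('29',)

The pattern matches a non-word character; then optionally a digit; then one or more of one of [92] (lazy) (captured); then anchored at the end.
`re.search` scans for the first position where the pattern succeeds.
The match spans [8:12] → '#229'.
Captured: group 1 = '29'.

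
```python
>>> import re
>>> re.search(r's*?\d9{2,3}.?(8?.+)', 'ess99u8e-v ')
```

None

This matches zero or more of a literal 's' (lazy), then a digit; then 2 to 3 of the literal '9', then optionally any character; then optionally a literal '8', then one or more of any character (captured).
Here no position works, so the call returns None.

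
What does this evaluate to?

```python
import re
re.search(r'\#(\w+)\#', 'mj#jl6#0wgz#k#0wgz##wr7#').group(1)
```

'jl6'

The match spans [2:7] → '#jl6#'.
Captured: group 1 = 'jl6'.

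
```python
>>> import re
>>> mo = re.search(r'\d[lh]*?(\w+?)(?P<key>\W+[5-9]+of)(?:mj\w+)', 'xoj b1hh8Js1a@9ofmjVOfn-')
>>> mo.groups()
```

The pattern matches a digit, then zero or more of one of [lh] (lazy); then one or more of a word character (lazy) (captured); then one or more of a non-word character, then one or more of a character in [5-9], then the literal 'of' (captured as 'key'); then the literal 'mj', then one or more of a word character (non-capturing group).
`re.search` scans for the first position where the pattern succeeds.
The match spans [5:23] → '1hh8Js1a@9ofmjVOfn'.
Captured: group 1 = 'hh8Js1a', group 2 = '@9of'.

('hh8Js1a', '@9of')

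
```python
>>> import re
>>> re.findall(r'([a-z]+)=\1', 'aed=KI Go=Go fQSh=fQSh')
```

`findall` collects group 1 from each match (0 total).
Nothing in the string satisfies the pattern, so the list is empty.

[]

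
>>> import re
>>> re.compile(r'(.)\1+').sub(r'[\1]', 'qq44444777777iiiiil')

'[q][4][7][i]l'

The backreference `\1` re-matches whatever the first group consumed, character for character.
Matches: at [0:2] → 'qq'; at [2:7] → '44444'; at [7:13] → '777777'; at [13:18] → 'iiiii'.
Each match is replaced using the text its own group 1 captured.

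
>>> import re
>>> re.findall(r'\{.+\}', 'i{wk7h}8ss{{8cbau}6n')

['{wk7h}8ss{{8cbau}']

Walking the string: at [1:18] → '{wk7h}8ss{{8cbau}'.
Since nothing is captured, `findall` lists the 1 matched substring directly.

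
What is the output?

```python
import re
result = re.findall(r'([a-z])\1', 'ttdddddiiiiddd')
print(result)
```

`\1` is not a pattern — it's the concrete string captured by group 1, re-applied verbatim.
Because there's exactly one group, `findall` drops the full match and keeps group 1 from each hit.

['t', 'd', 'd', 'i', 'i', 'd']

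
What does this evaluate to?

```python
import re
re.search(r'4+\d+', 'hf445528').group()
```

This matches one or more of a literal '4'; then one or more of a digit.
The match spans [2:8] → '445528'.

'445528'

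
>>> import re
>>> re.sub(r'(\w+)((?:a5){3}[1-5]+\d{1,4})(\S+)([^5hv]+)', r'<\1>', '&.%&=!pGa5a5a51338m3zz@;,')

This matches one or more of a word character (captured); then the literal 'a5' repeated 3 times, then one or more of a character in [1-5], then 1 to 4 of a digit (captured); then one or more of a non-whitespace character (captured); then one or more of any character except [5hv] (captured).
Matches: at [6:25] → 'pGa5a5a51338m3zz@;,'.
Each match is replaced using the text its own group 1 captured.

'&.%&=!<pG>'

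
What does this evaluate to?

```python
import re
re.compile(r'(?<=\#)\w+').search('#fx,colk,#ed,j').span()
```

The `(?=…)`/`(?<=…)` assertion just peeks at neighbouring text; it doesn't advance the match position.
The match spans [1:3] → 'fx'.

(1, 3)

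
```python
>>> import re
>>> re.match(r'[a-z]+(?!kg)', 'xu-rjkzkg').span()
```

The negative lookahead/lookbehind blocks any match where the forbidden context is present.
`match` is anchored at position 0; if the pattern doesn't fit there, it returns None.
The match spans [0:2] → 'xu'.

(0, 2)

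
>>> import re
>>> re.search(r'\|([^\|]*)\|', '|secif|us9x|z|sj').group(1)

'secif'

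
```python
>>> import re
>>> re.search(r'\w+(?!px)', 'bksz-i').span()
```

(0, 4)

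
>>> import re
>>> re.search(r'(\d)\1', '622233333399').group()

'22'

A backreference is literal: `\1` must see the identical characters the first group matched.
`re.search` tries every starting position until one works.
The match spans [1:3] → '22'.
Captured: group 1 = '2'.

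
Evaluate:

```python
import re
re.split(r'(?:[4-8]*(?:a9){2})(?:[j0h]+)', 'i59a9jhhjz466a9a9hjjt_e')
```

['i59a9jhhjz', 't_e']

Pattern: zero or more of a character in [4-8], then the literal 'a9' repeated 2 times (non-capturing group); then one or more of one of [j0h] (non-capturing group).
Matches to split on: at [10:20] → '466a9a9hjj'.
The string is cut at each match, leaving 2 pieces.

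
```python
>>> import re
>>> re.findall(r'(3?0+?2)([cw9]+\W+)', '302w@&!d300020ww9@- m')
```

[('302', 'w@&!')]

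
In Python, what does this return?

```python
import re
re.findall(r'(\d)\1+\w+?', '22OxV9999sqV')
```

`\1` has to match the exact text group 1 already captured.
Scanning left to right: at [0:3] match '22O', group 1 = '2'; at [5:10] match '9999s', group 1 = '9'.
One capturing group, so `findall` returns just the captured substring from each match — 2 in all.

['2', '9']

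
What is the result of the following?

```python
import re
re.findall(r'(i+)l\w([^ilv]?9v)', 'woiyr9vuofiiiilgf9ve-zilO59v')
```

[('iiii', 'f9v'), ('i', '59v')]

The pattern matches one or more of a literal 'i' (captured); then a literal 'l', then a word character; then optionally any character except [ilv], then the literal '9v' (captured).
Scanning left to right: at [10:19] match 'iiiilgf9v', groups = ('iiii', 'f9v'); at [22:28] match 'ilO59v', groups = ('i', '59v').
2 groups means each result is a tuple of 2 captured strings — 2 here.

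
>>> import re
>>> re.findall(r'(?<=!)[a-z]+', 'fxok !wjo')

['wjo']

Lookahead/lookbehind check context without consuming it, so the matched span excludes the asserted characters.
With no groups in the pattern, `findall` gives back each whole match — 1 here.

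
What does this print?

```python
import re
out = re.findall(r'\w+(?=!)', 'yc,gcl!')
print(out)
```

['gcl']

Lookahead/lookbehind check context without consuming it, so the matched span excludes the asserted characters.
With no groups in the pattern, `findall` gives back each whole match — 1 here.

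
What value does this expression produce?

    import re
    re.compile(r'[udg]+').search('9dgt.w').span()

The match spans [1:3] → 'dg'.

(1, 3)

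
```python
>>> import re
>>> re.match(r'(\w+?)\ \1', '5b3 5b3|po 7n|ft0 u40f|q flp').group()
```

'5b3 5b3'

`\1` is not a pattern — it's the concrete string captured by group 1, re-applied verbatim.
`match` is anchored at position 0; if the pattern doesn't fit there, it returns None.
The match spans [0:7] → '5b3 5b3'.
Captured: group 1 = '5b3'.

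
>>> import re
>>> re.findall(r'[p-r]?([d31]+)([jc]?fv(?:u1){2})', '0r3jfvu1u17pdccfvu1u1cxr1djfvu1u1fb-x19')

[('3', 'jfvu1u1'), ('1d', 'jfvu1u1')]

Pattern: optionally a character in [p-r]; then one or more of one of [d31] (captured); then optionally one of [jc], then the literal 'fv', then the literal 'u1' repeated 2 times (captured).
`findall` packs the 2 group values into a tuple for every match.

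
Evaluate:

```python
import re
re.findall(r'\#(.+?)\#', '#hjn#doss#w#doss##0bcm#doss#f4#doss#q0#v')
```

['hjn', 'w', '#0bcm', 'f4', 'q0']

The `?` after the quantifier makes it lazy — it takes as little as possible before letting the rest of the pattern try.
Walking the string: at [0:5] match '#hjn#', group 1 = 'hjn'; at [9:12] match '#w#', group 1 = 'w'; at [16:23] match '##0bcm#', group 1 = '#0bcm'; at [27:31] match '#f4#', group 1 = 'f4'; at [35:39] match '#q0#', group 1 = 'q0'.
With a single group, `findall` returns only what that group captured — 5 items.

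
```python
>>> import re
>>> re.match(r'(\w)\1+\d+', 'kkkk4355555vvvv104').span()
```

The backreference `\1` re-matches whatever the first group consumed, character for character.
`re.match` won't scan ahead — the pattern has to work from the very first character.
The match spans [0:11] → 'kkkk4355555'.
Captured: group 1 = 'k'.

(0, 11)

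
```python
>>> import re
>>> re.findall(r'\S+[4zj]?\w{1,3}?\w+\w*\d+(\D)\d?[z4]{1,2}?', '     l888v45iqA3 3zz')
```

[' ']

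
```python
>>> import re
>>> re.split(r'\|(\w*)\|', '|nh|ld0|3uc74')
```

['', 'nh', 'ld0|3uc74']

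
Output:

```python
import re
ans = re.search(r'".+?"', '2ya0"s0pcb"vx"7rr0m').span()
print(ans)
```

(4, 11)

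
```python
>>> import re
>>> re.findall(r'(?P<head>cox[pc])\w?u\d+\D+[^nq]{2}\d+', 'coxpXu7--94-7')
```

['coxp']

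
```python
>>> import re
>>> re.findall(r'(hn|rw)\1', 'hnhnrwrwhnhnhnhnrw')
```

['hn', 'rw', 'hn', 'hn']

The backreference `\1` re-matches whatever the first group consumed, character for character.
`findall` collects group 1 from each match (4 total).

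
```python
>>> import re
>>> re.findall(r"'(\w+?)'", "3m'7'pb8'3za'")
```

['7', '3za']

With a single group, `findall` returns only what that group captured — 2 items.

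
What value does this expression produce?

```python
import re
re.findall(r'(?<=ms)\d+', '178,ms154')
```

['154']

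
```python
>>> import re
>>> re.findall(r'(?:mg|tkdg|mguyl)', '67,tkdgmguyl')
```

['tkdg', 'mg']

Alternation isn't longest-match — the leftmost alternative that fits at this position is chosen.
Scanning left to right: at [3:7] → 'tkdg'; at [7:9] → 'mg'.
`findall` yields the raw match text (2 of them) because the pattern has no groups.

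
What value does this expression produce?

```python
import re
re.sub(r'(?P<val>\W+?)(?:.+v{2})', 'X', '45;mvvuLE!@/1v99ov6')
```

'45XuLE!@/1v99ov6'

Pattern: one or more of a non-word character (lazy) (captured as 'val'); then one or more of any character, then exactly 2 of the literal 'v' (non-capturing group).
Matches: at [2:6] → ';mvv'.
`sub` substitutes 'X' at each match site.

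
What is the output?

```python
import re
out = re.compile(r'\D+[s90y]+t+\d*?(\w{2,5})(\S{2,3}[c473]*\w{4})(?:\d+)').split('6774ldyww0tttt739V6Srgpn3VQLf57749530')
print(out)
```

With a capturing group present, the delimiter's captured portion is kept in the result list.

['6774', '739V', '6Srgpn', 'VQLf57749530']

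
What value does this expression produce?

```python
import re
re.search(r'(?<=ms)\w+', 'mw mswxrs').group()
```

'wxrs'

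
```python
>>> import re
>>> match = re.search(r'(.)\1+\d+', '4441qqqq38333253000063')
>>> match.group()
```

'4441'

A backreference is literal: `\1` must see the identical characters the first group matched.
The match spans [0:4] → '4441'.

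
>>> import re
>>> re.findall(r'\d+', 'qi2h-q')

['2']

With no groups in the pattern, `findall` gives back each whole match — 1 here.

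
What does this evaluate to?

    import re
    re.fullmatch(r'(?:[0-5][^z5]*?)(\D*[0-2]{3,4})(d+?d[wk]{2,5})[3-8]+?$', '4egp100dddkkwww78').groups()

('egp100', 'dddkkwww')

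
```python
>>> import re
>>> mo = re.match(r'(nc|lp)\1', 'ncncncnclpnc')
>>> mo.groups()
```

The match spans [0:4] → 'ncnc'.
Captured: group 1 = 'nc'.

('nc',)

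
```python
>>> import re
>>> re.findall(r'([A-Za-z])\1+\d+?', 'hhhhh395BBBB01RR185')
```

The backreference `\1` re-matches whatever the first group consumed, character for character.
Scanning left to right: at [0:6] match 'hhhhh3', group 1 = 'h'; at [8:13] match 'BBBB0', group 1 = 'B'; at [14:17] match 'RR1', group 1 = 'R'.
Because there's exactly one group, `findall` drops the full match and keeps group 1 from each hit.

['h', 'B', 'R']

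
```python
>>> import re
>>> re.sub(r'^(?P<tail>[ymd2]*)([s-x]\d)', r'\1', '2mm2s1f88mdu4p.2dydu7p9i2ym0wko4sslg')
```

'2mm2f88mdu4p.2dydu7p9i2ym0wko4sslg'

The pattern matches anchored at the start of the string; then zero or more of one of [ymd2] (captured as 'tail'); then a character in [s-x], then a digit (captured).
Matches: at [0:6] → '2mm2s1'.
`\1` in the replacement pulls in group 1's text for each match.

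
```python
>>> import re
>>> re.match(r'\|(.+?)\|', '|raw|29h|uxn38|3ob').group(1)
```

'raw'

The match spans [0:5] → '|raw|'.
Captured: group 1 = 'raw'.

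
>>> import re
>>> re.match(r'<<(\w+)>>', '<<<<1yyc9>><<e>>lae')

`match` is anchored at position 0; if the pattern doesn't fit there, it returns None.
Here position 0 doesn't satisfy it, so the call returns None.

None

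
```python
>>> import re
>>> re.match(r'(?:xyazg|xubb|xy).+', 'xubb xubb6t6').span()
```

(0, 12)

`re.match` only tries the pattern at the start of the string.
The match spans [0:12] → 'xubb xubb6t6'.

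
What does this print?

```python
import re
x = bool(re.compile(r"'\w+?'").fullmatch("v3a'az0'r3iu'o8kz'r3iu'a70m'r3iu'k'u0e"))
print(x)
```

`re.fullmatch` is like wrapping the pattern in `^…$` (in single-line mode).
Here the pattern can't cover the whole string, so the call returns None, and `bool(None)` is False.

False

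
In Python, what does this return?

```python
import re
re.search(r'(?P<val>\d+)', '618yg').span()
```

(0, 3)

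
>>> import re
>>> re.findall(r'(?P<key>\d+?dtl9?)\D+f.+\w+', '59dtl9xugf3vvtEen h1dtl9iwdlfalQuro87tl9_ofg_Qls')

['59dtl9']

Because there's exactly one group, `findall` drops the full match and keeps group 1 from the one hit.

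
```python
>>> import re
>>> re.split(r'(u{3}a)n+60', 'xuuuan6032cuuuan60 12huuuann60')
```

['x', 'uuua', '32c', 'uuua', ' 12h', 'uuua', '']

This matches exactly 3 of the literal 'u', then the literal 'a' (captured); then one or more of a literal 'n', then the literal '60'.
Matches to split on: at [1:8] → 'uuuan60'; at [11:18] → 'uuuan60'; at [22:30] → 'uuuann60'.
With a capturing group present, the delimiter's captured portion is kept in the result list.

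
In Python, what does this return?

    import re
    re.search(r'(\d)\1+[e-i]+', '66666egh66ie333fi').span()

(0, 8)

The backreference `\1` re-matches whatever the first group consumed, character for character.
`re.search` tries every starting position until one works.
The match spans [0:8] → '66666egh'.
Captured: group 1 = '6'.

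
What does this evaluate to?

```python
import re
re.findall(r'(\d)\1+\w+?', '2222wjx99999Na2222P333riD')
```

The backreference `\1` re-matches whatever the first group consumed, character for character.
With a single group, `findall` returns only what that group captured — 4 items.

['2', '9', '2', '3']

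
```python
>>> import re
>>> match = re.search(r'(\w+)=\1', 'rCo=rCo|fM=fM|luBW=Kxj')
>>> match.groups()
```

`\1` has to match the exact text group 1 already captured.
`re.search` scans for the first position where the pattern succeeds.
The match spans [0:7] → 'rCo=rCo'.
Captured: group 1 = 'rCo'.

('rCo',)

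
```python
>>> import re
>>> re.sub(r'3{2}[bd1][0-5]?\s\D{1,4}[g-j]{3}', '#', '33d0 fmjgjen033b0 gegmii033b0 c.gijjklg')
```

'#en033b0 gegmii0#klg'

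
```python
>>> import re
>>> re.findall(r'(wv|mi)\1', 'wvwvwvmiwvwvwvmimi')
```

After group 1 captures some text, `\1` only succeeds where that same text appears again.
Walking the string: at [0:4] match 'wvwv', group 1 = 'wv'; at [8:12] match 'wvwv', group 1 = 'wv'; at [14:18] match 'mimi', group 1 = 'mi'.
`findall` collects group 1 from each match (3 total).

['wv', 'wv', 'mi']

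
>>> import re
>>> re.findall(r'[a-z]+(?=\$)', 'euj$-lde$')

Because the assertion is zero-width, the text it checks is not consumed and won't appear in the result.
`findall` yields the raw match text (2 of them) because the pattern has no groups.

['euj', 'lde']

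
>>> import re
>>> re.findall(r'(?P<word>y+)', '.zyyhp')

['yy']

This matches one or more of a literal 'y' (captured as 'word').
Walking the string: at [2:4] match 'yy', group 1 = 'yy'.
Because there's exactly one group, `findall` drops the full match and keeps group 1 from the one hit.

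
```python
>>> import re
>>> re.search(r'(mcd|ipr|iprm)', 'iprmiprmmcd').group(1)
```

'ipr'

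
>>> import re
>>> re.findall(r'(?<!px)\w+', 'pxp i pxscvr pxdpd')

Because the assertion is negative and zero-width, positions next to the forbidden text are skipped.
Walking the string: at [0:3] → 'pxp'; at [4:5] → 'i'; at [6:12] → 'pxscvr'; at [13:18] → 'pxdpd'.
Since nothing is captured, `findall` lists the 4 matched substrings directly.

['pxp', 'i', 'pxscvr', 'pxdpd']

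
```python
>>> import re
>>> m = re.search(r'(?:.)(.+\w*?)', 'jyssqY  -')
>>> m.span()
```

(0, 9)

This matches any character (non-capturing group); then one or more of any character, then zero or more of a word character (lazy) (captured).
The match spans [0:9] → 'jyssqY  -'.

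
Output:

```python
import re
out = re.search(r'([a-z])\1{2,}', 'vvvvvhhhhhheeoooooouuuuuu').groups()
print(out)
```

('v',)

The match spans [0:5] → 'vvvvv'.
Captured: group 1 = 'v'.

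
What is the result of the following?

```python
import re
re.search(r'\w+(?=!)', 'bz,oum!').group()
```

'oum'

The `(?=…)`/`(?<=…)` assertion just peeks at neighbouring text; it doesn't advance the match position.
`re.search` tries every starting position until one works.
The match spans [3:6] → 'oum'.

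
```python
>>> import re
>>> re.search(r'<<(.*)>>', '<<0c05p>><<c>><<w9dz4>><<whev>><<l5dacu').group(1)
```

'0c05p>><<c>><<w9dz4>><<whev'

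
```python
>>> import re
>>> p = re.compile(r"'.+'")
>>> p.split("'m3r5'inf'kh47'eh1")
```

Matches to split on: at [0:15] → "'m3r5'inf'kh47'".
The string is cut at each match, leaving 2 pieces.

['', 'eh1']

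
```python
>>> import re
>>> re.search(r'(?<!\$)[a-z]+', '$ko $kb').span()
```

Because the assertion is negative and zero-width, positions next to the forbidden text are skipped.
The match spans [2:3] → 'o'.

(2, 3)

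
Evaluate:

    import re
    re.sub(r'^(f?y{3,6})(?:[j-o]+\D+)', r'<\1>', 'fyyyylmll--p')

The pattern matches anchored at the start of the string; then optionally a literal 'f', then 3 to 6 of a literal 'y' (captured); then one or more of a character in [j-o], then one or more of a non-digit (non-capturing group).
Matches: at [0:12] → 'fyyyylmll--p'.
The replacement refers to a captured group, so each match is rewritten using its own captured text.

'<fyyyy>'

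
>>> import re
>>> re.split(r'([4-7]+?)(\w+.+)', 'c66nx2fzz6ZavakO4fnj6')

Because the quantifier is non-greedy, it stops expanding at the earliest point where the rest of the pattern can succeed.
Because the pattern has a capturing group, `split` also inserts each captured text between the pieces.

['c', '6', '6nx2fzz6ZavakO4fnj6', '']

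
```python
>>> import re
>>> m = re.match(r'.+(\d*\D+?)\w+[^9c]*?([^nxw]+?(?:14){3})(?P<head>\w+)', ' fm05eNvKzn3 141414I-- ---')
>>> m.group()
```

' fm05eNvKzn3 141414I'

This matches one or more of any character; then zero or more of a digit, then one or more of a non-digit (lazy) (captured); then one or more of a word character, then zero or more of any character except [9c] (lazy); then one or more of any character except [nxw] (lazy), then the literal '14' repeated 3 times (captured); then one or more of a word character (captured as 'head').
`match` is anchored at position 0; if the pattern doesn't fit there, it returns None.
The match spans [0:20] → ' fm05eNvKzn3 141414I'.
Captured: group 1 = 'n', group 2 = ' 141414', group 3 = 'I'.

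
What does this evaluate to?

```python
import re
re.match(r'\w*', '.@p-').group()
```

''

`match` is anchored at position 0; if the pattern doesn't fit there, it returns None.
The match spans [0:0] → ''.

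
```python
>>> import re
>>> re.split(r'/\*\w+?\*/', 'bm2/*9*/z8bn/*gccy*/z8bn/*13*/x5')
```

`split` removes every match and returns the 4 fragments in between.

['bm2', 'z8bn', 'z8bn', 'x5']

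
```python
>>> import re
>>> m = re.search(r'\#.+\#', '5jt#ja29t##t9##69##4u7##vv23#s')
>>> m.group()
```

'#ja29t##t9##69##4u7##vv23#'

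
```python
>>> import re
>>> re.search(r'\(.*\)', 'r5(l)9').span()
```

(2, 5)

`re.search` scans for the first position where the pattern succeeds.
The match spans [2:5] → '(l)'.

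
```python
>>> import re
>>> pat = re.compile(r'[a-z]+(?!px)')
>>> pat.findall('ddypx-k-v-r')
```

['ddypx', 'k', 'v', 'r']

Because the assertion is negative and zero-width, positions next to the forbidden text are skipped.
Scanning left to right: at [0:5] → 'ddypx'; at [6:7] → 'k'; at [8:9] → 'v'; at [10:11] → 'r'.
No capturing groups, so `findall` returns the 4 full match strings.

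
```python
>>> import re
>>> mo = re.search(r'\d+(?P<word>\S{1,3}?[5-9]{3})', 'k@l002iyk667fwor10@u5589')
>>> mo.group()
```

'002iyk667'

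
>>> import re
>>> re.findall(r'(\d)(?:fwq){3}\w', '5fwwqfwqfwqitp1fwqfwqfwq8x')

['1']

The pattern matches a digit (captured); then the literal 'fwq' repeated 3 times, then a word character.
Walking the string: at [14:25] match '1fwqfwqfwq8', group 1 = '1'.
One capturing group, so `findall` returns just the captured substring from the one match — 1 in all.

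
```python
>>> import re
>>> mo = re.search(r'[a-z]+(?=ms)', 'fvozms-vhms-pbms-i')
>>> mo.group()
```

'fvoz'

The lookaround is zero-width — it requires the adjacent text to match without consuming it, so the asserted text isn't part of the match.
`search` walks the string left to right and returns the first match it finds.
The match spans [0:4] → 'fvoz'.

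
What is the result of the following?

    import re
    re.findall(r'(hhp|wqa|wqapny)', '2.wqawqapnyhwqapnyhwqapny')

['wqa', 'wqa', 'wqa', 'wqa']

Alternation tries branches left to right and keeps the first one that lets the overall match succeed at that position.
Walking the string: at [2:5] match 'wqa', group 1 = 'wqa'; at [5:8] match 'wqa', group 1 = 'wqa'; at [12:15] match 'wqa', group 1 = 'wqa'; at [19:22] match 'wqa', group 1 = 'wqa'.
Because there's exactly one group, `findall` drops the full match and keeps group 1 from each hit.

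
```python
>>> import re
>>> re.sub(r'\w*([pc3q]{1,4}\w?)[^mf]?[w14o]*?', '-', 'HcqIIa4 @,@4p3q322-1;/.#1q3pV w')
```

'-a4 @,@--1;/.#-w'

A non-greedy quantifier consumes as few characters as it can — just enough that the remainder of the pattern still matches from where it stops; whatever follows it matches normally.
Every occurrence is swapped for '-'.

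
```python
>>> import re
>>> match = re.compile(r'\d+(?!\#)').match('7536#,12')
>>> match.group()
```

The negative lookahead/lookbehind blocks any match where the forbidden context is present.
`match` is anchored at position 0; if the pattern doesn't fit there, it returns None.
The match spans [0:3] → '753'.

'753'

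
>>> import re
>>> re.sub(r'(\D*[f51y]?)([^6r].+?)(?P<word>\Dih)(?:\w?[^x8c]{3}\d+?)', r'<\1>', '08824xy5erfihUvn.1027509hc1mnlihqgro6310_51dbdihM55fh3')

Pattern: zero or more of a non-digit, then optionally one of [f51y] (captured); then any character except [6r], then one or more of any character (lazy) (captured); then a non-digit, then the literal 'ih' (captured as 'word'); then optionally a word character, then exactly 3 of any character except [x8c], then one or more of a digit (lazy) (non-capturing group).
Because the quantifier is non-greedy, it stops expanding at the earliest point where the rest of the pattern can succeed.
Matches: at [0:18] → '08824xy5erfihUvn.1'; at [18:37] → '027509hc1mnlihqgro6'.
The replacement refers to a captured group, so each match is rewritten using its own captured text.

'<><>310_51dbdihM55fh3'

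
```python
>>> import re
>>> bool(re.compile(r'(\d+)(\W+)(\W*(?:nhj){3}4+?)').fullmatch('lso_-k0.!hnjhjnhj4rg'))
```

This matches one or more of a digit (captured); then one or more of a non-word character (captured); then zero or more of a non-word character, then the literal 'nhj' repeated 3 times, then one or more of the literal '4' (lazy) (captured).
`re.fullmatch` requires the pattern to consume the entire string.
Here the string isn't matched end-to-end, so the call returns None, and `bool(None)` is False.

False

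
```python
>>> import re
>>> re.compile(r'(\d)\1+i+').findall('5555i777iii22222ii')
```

A backreference is literal: `\1` must see the identical characters the first group matched.
Walking the string: at [0:5] match '5555i', group 1 = '5'; at [5:11] match '777iii', group 1 = '7'; at [11:18] match '22222ii', group 1 = '2'.
One capturing group, so `findall` returns just the captured substring from each match — 3 in all.

['5', '7', '2']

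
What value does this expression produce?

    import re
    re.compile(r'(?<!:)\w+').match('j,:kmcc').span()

(0, 1)

A negative assertion filters positions out without eating any characters.
`re.match` won't scan ahead — the pattern has to work from the very first character.
The match spans [0:1] → 'j'.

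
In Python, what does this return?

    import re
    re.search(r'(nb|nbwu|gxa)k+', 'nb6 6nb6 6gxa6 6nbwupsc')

Here nothing in the string fits, so the call returns None.

None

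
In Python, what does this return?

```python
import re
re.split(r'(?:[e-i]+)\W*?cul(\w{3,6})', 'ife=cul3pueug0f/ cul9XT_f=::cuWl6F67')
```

This matches one or more of a character in [e-i] (non-capturing group); then zero or more of a non-word character (lazy), then the literal 'cul'; then 3 to 6 of a word character (captured).
Matches to split on: at [0:13] → 'ife=cul3pueug'; at [14:25] → 'f/ cul9XT_f'.
The group in the pattern means `split` returns the separators' captures alongside the pieces.

['', '3pueug', '0', '9XT_f', '=::cuWl6F67']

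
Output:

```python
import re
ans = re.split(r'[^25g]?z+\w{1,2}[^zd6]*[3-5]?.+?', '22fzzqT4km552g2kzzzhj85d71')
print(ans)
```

Pattern: optionally any character except [25g], then one or more of the literal 'z', then 1 to 2 of a word character; then zero or more of any character except [zd6], then optionally a character in [3-5], then one or more of any character (lazy).
A non-greedy quantifier consumes as few characters as it can — just enough that the remainder of the pattern still matches from where it stops; whatever follows it matches normally.
Matches to split on: at [2:17] → 'fzzqT4km552g2kz'; at [17:24] → 'zzhj85d'.
The string is cut at each match, leaving 3 pieces.

['22', '', '71']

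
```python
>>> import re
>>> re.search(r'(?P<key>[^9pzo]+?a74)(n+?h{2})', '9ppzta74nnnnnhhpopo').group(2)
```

'nnnnnhh'

The match spans [4:15] → 'ta74nnnnnhh'.
Captured: group 1 = 'ta74', group 2 = 'nnnnnhh'.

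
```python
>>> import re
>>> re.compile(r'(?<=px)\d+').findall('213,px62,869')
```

['62']

The positive lookaround only admits positions where the adjacent text matches; those characters stay outside the span.
Since nothing is captured, `findall` lists the 1 matched substring directly.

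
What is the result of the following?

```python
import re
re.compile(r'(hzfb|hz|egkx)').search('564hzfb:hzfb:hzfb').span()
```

Alternation tries branches left to right and keeps the first one that lets the overall match succeed at that position.
`re.search` scans for the first position where the pattern succeeds.
The match spans [3:7] → 'hzfb'.
Captured: group 1 = 'hzfb'.

(3, 7)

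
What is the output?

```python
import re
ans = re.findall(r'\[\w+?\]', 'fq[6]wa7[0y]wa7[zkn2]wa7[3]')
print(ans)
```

No capturing groups, so `findall` returns the 4 full match strings.

['[6]', '[0y]', '[zkn2]', '[3]']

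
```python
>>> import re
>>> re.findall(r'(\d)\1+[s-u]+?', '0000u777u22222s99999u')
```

['0', '7', '2', '9']

`\1` is not a pattern — it's the concrete string captured by group 1, re-applied verbatim.
`findall` collects group 1 from each match (4 total).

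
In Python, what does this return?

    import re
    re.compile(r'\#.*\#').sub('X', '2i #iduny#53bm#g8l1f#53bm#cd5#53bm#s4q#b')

'2i Xb'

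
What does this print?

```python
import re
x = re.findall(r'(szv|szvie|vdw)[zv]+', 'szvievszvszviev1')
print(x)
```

One capturing group, so `findall` returns just the captured substring from each match — 2 in all.

['szvie', 'szvie']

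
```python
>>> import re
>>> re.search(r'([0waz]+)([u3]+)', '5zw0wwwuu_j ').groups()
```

('zw0www', 'uu')

The match spans [1:9] → 'zw0wwwuu'.
Captured: group 1 = 'zw0www', group 2 = 'uu'.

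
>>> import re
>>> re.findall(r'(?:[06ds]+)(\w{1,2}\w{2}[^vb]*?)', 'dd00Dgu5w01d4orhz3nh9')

Pattern: one or more of one of [06ds] (non-capturing group); then 1 to 2 of a word character, then exactly 2 of a word character, then zero or more of any character except [vb] (lazy) (captured).
Lazy quantifiers expand one character at a time until the remainder of the pattern can match.
Walking the string: at [0:8] match 'dd00Dgu5', group 1 = 'Dgu5'; at [9:14] match '01d4o', group 1 = '1d4o'.
`findall` collects group 1 from each match (2 total).

['Dgu5', '1d4o']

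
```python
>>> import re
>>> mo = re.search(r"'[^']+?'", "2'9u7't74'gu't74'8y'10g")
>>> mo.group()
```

Unlike `match`, `search` isn't anchored — it looks for the pattern anywhere in the string.
The match spans [1:6] → "'9u7'".

"'9u7'"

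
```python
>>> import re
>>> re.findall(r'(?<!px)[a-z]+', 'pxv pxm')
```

['pxv', 'pxm']

The negative lookaround is zero-width — it rules out positions where the adjacent text would match, without consuming anything.
Scanning left to right: at [0:3] → 'pxv'; at [4:7] → 'pxm'.
With no groups in the pattern, `findall` gives back each whole match — 2 here.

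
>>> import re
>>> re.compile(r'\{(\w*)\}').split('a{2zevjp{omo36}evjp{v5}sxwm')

Matches to split on: at [8:15] → '{omo36}'; at [19:23] → '{v5}'.
With a capturing group present, the delimiter's captured portion is kept in the result list.

['a{2zevjp', 'omo36', 'evjp', 'v5', 'sxwm']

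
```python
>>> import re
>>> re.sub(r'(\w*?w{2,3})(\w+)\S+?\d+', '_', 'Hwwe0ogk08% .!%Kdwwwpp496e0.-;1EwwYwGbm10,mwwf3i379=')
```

The `?` after the quantifier makes it lazy — it takes as little as possible before letting the rest of the pattern try.
`sub` substitutes '_' at each match site.

'_% .!%__i379='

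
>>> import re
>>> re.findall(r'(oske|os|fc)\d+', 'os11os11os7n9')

['os', 'os', 'os']

Matches: at [0:4] match 'os11', group 1 = 'os'; at [4:8] match 'os11', group 1 = 'os'; at [8:11] match 'os7', group 1 = 'os'.
Because there's exactly one group, `findall` drops the full match and keeps group 1 from each hit.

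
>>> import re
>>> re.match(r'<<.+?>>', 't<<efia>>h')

None

`match` is anchored at position 0; if the pattern doesn't fit there, it returns None.
Here the pattern fails at index 0, so the call returns None.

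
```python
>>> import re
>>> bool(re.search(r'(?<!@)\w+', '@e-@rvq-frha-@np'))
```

True

The negative lookaround is zero-width — it rules out positions where the adjacent text would match, without consuming anything.
`search` walks the string left to right and returns the first match it finds.
The match spans [5:7] → 'vq'.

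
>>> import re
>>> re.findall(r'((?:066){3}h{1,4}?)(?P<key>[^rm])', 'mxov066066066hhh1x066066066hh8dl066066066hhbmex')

[('066066066h', 'h'), ('066066066h', 'h'), ('066066066h', 'h')]

With the lazy modifier that quantifier settles for the fewest repetitions that let the rest of the pattern succeed (the atoms after it are unaffected and can still be greedy).
2 groups means each result is a tuple of 2 captured strings — 3 here.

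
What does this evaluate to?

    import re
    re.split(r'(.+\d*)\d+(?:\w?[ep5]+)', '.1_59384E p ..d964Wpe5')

The pattern matches one or more of any character, then zero or more of a digit (captured); then one or more of a digit; then optionally a word character, then one or more of one of [ep5] (non-capturing group).
Matches to split on: at [0:22] → '.1_59384E p ..d964Wpe5'.
`re.split` interleaves the captured-group text with the surrounding fragments.

['', '.1_59384E p ..d96', '']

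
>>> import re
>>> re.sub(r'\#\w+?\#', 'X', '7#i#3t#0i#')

'7X3tX'

Matches: at [1:4] → '#i#'; at [6:10] → '#0i#'.
Every occurrence is swapped for 'X'.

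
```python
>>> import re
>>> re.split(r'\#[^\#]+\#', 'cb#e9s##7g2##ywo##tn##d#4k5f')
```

Matches to split on: at [2:7] → '#e9s#'; at [7:12] → '#7g2#'; at [12:17] → '#ywo#'; at [17:21] → '#tn#'; at [21:24] → '#d#'.
Each match becomes a cut point; 6 segments remain.

['cb', '', '', '', '', '4k5f']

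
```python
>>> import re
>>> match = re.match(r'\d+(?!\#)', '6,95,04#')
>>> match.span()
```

(0, 1)

`re.match` only tries the pattern at the start of the string.
The match spans [0:1] → '6'.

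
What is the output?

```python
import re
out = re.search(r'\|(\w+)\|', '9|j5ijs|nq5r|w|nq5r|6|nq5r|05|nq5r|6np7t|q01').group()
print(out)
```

|j5ijs|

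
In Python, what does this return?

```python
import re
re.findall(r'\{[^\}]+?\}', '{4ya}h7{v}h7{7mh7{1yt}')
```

['{4ya}', '{v}', '{7mh7{1yt}']

With no groups in the pattern, `findall` gives back each whole match — 3 here.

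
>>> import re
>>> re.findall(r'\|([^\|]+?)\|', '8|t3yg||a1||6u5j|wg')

['t3yg', 'a1', '6u5j']

Walking the string: at [1:7] match '|t3yg|', group 1 = 't3yg'; at [7:11] match '|a1|', group 1 = 'a1'; at [11:17] match '|6u5j|', group 1 = '6u5j'.
`findall` collects group 1 from each match (3 total).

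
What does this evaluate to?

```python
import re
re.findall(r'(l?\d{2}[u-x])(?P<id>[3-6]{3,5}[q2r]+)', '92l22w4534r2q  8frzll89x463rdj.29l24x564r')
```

The pattern matches optionally the literal 'l', then exactly 2 of a digit, then a character in [u-x] (captured); then 3 to 5 of a character in [3-6], then one or more of one of [q2r] (captured as 'id').
Walking the string: at [2:13] match 'l22w4534r2q', groups = ('l22w', '4534r2q'); at [20:28] match 'l89x463r', groups = ('l89x', '463r'); at [33:41] match 'l24x564r', groups = ('l24x', '564r').
With 2 capturing groups, `findall` returns a 2-tuple per match.

[('l22w', '4534r2q'), ('l89x', '463r'), ('l24x', '564r')]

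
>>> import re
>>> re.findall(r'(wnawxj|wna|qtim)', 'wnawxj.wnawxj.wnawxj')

Alternation tries branches left to right and keeps the first one that lets the overall match succeed at that position.
Scanning left to right: at [0:6] match 'wnawxj', group 1 = 'wnawxj'; at [7:13] match 'wnawxj', group 1 = 'wnawxj'; at [14:20] match 'wnawxj', group 1 = 'wnawxj'.
With a single group, `findall` returns only what that group captured — 3 items.

['wnawxj', 'wnawxj', 'wnawxj']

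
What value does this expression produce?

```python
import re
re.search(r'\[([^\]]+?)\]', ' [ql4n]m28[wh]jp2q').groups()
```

('ql4n',)

The match spans [1:7] → '[ql4n]'.
Captured: group 1 = 'ql4n'.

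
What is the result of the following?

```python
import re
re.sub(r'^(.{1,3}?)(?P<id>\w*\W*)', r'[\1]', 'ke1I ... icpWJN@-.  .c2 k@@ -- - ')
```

Lazy quantifiers expand one character at a time until the remainder of the pattern can match.
The replacement refers to a captured group, so each match is rewritten using its own captured text.

'[k]icpWJN@-.  .c2 k@@ -- - '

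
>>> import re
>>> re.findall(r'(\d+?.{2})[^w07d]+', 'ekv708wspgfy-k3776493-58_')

Pattern: one or more of a digit (lazy), then exactly 2 of any character (captured); then one or more of any character except [w07d].
A `+?`/`*?`/`{m,n}?` starts at its minimum and grows only as far as needed for what follows to match.
Matches: at [3:15] match '708wspgfy-k3', group 1 = '708w'; at [15:25] match '776493-58_', group 1 = '776'.
With a single group, `findall` returns only what that group captured — 2 items.

['708w', '776']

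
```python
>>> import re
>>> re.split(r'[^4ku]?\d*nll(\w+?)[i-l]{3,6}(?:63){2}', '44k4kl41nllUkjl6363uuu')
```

['44k4k', 'U', 'uuu']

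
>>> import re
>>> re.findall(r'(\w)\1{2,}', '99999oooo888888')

['9', 'o', '8']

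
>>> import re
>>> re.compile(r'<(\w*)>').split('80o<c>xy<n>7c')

['80o', 'c', 'xy', 'n', '7c']

Because the pattern has a capturing group, `split` also inserts each captured text between the pieces.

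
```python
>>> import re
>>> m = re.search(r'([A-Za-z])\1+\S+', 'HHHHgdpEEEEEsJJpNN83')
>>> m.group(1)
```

'H'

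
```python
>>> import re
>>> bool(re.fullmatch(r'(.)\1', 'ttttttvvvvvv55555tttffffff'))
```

For `fullmatch`, every character of the input must be accounted for by the pattern.
Here there's no way to consume every character, so the call returns None, and `bool(None)` is False.

False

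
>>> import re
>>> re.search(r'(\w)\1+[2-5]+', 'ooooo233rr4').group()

`\1` is not a pattern — it's the concrete string captured by group 1, re-applied verbatim.
`search` walks the string left to right and returns the first match it finds.
The match spans [0:8] → 'ooooo233'.
Captured: group 1 = 'o'.

'ooooo233'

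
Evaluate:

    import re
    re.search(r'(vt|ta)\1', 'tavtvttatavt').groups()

('vt',)

`\1` has to match the exact text group 1 already captured.
`re.search` scans for the first position where the pattern succeeds.
The match spans [2:6] → 'vtvt'.
Captured: group 1 = 'vt'.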